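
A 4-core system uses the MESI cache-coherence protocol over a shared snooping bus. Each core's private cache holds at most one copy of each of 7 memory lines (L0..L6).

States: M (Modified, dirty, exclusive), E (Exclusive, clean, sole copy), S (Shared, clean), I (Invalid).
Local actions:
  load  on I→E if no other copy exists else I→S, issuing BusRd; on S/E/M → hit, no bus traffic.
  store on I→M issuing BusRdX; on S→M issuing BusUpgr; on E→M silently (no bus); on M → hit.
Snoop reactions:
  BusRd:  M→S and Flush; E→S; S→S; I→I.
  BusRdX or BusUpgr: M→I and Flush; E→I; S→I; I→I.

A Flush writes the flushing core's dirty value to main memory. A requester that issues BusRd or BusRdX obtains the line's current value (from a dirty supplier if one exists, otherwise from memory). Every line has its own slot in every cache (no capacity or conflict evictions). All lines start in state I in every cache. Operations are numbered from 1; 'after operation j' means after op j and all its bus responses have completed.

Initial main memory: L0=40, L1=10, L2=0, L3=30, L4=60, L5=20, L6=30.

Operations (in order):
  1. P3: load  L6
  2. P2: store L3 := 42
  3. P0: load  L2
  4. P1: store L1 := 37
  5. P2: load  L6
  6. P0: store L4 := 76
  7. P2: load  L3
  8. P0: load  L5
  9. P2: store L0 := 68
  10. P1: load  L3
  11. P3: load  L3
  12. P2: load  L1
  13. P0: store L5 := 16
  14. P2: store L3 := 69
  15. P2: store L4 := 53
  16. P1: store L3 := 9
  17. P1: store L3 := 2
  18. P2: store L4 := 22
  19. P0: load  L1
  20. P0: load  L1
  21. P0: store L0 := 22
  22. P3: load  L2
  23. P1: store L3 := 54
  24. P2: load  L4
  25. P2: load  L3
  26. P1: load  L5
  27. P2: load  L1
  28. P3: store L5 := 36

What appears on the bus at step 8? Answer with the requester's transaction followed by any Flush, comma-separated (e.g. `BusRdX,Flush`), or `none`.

step 1: P3: load  L6  ⟶  IIIE  (L6)  txn=BusRd  M[L6]=30
step 2: P2: store L3 := 42  ⟶  IIMI  (L3)  txn=BusRdX  M[L3]=30
step 3: P0: load  L2  ⟶  EIII  (L2)  txn=BusRd  M[L2]=0
step 4: P1: store L1 := 37  ⟶  IMII  (L1)  txn=BusRdX  M[L1]=10
step 5: P2: load  L6  ⟶  IISS  (L6)  txn=BusRd  M[L6]=30
step 6: P0: store L4 := 76  ⟶  MIII  (L4)  txn=BusRdX  M[L4]=60
step 7: P2: load  L3  ⟶  IIMI  (L3)  txn=∅  M[L3]=30
step 8: P0: load  L5  ⟶  EIII  (L5)  txn=BusRd  M[L5]=20
step 9: P2: store L0 := 68  ⟶  IIMI  (L0)  txn=BusRdX  M[L0]=40
step 10: P1: load  L3  ⟶  ISSI  (L3)  txn=BusRd+Flush  M[L3]=42
step 11: P3: load  L3  ⟶  ISSS  (L3)  txn=BusRd  M[L3]=42
step 12: P2: load  L1  ⟶  ISSI  (L1)  txn=BusRd+Flush  M[L1]=37
step 13: P0: store L5 := 16  ⟶  MIII  (L5)  txn=∅  M[L5]=20
step 14: P2: store L3 := 69  ⟶  IIMI  (L3)  txn=BusUpgr  M[L3]=42
step 15: P2: store L4 := 53  ⟶  IIMI  (L4)  txn=BusRdX+Flush  M[L4]=76
step 16: P1: store L3 := 9  ⟶  IMII  (L3)  txn=BusRdX+Flush  M[L3]=69
step 17: P1: store L3 := 2  ⟶  IMII  (L3)  txn=∅  M[L3]=69
step 18: P2: store L4 := 22  ⟶  IIMI  (L4)  txn=∅  M[L4]=76
step 19: P0: load  L1  ⟶  SSSI  (L1)  txn=BusRd  M[L1]=37
step 20: P0: load  L1  ⟶  SSSI  (L1)  txn=∅  M[L1]=37
step 21: P0: store L0 := 22  ⟶  MIII  (L0)  txn=BusRdX+Flush  M[L0]=68
step 22: P3: load  L2  ⟶  SIIS  (L2)  txn=BusRd  M[L2]=0
step 23: P1: store L3 := 54  ⟶  IMII  (L3)  txn=∅  M[L3]=69
step 24: P2: load  L4  ⟶  IIMI  (L4)  txn=∅  M[L4]=76
step 25: P2: load  L3  ⟶  ISSI  (L3)  txn=BusRd+Flush  M[L3]=54
step 26: P1: load  L5  ⟶  SSII  (L5)  txn=BusRd+Flush  M[L5]=16
step 27: P2: load  L1  ⟶  SSSI  (L1)  txn=∅  M[L1]=37
step 28: P3: store L5 := 36  ⟶  IIIM  (L5)  txn=BusRdX  M[L5]=16

bus = BusRd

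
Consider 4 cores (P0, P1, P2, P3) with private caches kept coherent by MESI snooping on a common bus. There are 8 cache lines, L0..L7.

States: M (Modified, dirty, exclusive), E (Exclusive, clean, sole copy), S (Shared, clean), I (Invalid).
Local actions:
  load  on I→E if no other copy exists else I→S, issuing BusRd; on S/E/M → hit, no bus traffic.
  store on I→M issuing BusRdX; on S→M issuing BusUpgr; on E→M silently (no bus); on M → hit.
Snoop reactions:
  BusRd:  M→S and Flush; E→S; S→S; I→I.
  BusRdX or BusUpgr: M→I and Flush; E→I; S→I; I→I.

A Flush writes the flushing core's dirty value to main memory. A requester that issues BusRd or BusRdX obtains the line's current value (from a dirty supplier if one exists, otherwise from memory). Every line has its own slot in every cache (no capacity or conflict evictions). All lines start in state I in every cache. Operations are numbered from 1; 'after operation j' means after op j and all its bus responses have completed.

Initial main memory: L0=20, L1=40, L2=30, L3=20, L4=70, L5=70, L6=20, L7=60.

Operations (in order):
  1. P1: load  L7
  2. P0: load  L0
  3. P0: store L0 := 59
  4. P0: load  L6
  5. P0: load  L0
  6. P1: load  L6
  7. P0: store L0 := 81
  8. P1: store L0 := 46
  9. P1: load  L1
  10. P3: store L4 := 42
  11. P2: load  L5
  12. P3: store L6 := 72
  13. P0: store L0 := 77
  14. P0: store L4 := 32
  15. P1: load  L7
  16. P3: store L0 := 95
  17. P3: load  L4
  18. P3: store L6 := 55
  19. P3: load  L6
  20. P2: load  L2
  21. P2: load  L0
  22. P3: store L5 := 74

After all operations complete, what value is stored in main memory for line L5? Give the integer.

memory[L5] = 70

step 1: P1: load  L7  ⟶  IEII  (L7)  txn=BusRd  M[L7]=60
step 2: P0: load  L0  ⟶  EIII  (L0)  txn=BusRd  M[L0]=20
step 3: P0: store L0 := 59  ⟶  MIII  (L0)  txn=∅  M[L0]=20
step 4: P0: load  L6  ⟶  EIII  (L6)  txn=BusRd  M[L6]=20
step 5: P0: load  L0  ⟶  MIII  (L0)  txn=∅  M[L0]=20
step 6: P1: load  L6  ⟶  SSII  (L6)  txn=BusRd  M[L6]=20
step 7: P0: store L0 := 81  ⟶  MIII  (L0)  txn=∅  M[L0]=20
step 8: P1: store L0 := 46  ⟶  IMII  (L0)  txn=BusRdX+Flush  M[L0]=81
step 9: P1: load  L1  ⟶  IEII  (L1)  txn=BusRd  M[L1]=40
step 10: P3: store L4 := 42  ⟶  IIIM  (L4)  txn=BusRdX  M[L4]=70
step 11: P2: load  L5  ⟶  IIEI  (L5)  txn=BusRd  M[L5]=70
step 12: P3: store L6 := 72  ⟶  IIIM  (L6)  txn=BusRdX  M[L6]=20
step 13: P0: store L0 := 77  ⟶  MIII  (L0)  txn=BusRdX+Flush  M[L0]=46
step 14: P0: store L4 := 32  ⟶  MIII  (L4)  txn=BusRdX+Flush  M[L4]=42
step 15: P1: load  L7  ⟶  IEII  (L7)  txn=∅  M[L7]=60
step 16: P3: store L0 := 95  ⟶  IIIM  (L0)  txn=BusRdX+Flush  M[L0]=77
step 17: P3: load  L4  ⟶  SIIS  (L4)  txn=BusRd+Flush  M[L4]=32
step 18: P3: store L6 := 55  ⟶  IIIM  (L6)  txn=∅  M[L6]=20
step 19: P3: load  L6  ⟶  IIIM  (L6)  txn=∅  M[L6]=20
step 20: P2: load  L2  ⟶  IIEI  (L2)  txn=BusRd  M[L2]=30
step 21: P2: load  L0  ⟶  IISS  (L0)  txn=BusRd+Flush  M[L0]=95
step 22: P3: store L5 := 74  ⟶  IIIM  (L5)  txn=BusRdX  M[L5]=70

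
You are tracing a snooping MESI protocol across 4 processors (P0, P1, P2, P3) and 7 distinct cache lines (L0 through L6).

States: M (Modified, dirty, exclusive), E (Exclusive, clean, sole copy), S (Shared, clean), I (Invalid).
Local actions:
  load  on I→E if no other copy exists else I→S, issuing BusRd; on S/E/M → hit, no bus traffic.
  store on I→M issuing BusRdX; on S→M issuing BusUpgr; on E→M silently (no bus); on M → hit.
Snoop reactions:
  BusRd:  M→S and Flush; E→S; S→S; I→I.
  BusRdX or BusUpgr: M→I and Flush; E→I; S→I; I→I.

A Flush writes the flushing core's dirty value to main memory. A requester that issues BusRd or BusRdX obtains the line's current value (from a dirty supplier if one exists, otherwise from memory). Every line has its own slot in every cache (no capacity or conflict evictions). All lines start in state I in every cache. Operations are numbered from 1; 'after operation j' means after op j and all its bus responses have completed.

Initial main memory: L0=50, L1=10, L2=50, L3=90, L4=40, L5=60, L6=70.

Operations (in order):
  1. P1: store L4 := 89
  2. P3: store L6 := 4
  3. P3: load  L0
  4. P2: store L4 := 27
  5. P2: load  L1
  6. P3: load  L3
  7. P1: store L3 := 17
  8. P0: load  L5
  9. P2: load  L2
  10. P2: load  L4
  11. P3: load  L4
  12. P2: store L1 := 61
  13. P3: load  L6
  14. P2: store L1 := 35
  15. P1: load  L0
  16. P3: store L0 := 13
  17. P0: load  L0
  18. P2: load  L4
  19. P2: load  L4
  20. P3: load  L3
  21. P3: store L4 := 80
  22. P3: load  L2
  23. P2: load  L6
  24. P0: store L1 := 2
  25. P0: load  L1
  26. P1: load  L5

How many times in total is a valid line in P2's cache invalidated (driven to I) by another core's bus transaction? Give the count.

step 1: P1: store L4 := 89  ⟶  IMII  (L4)  txn=BusRdX  M[L4]=40
step 2: P3: store L6 := 4  ⟶  IIIM  (L6)  txn=BusRdX  M[L6]=70
step 3: P3: load  L0  ⟶  IIIE  (L0)  txn=BusRd  M[L0]=50
step 4: P2: store L4 := 27  ⟶  IIMI  (L4)  txn=BusRdX+Flush  M[L4]=89
step 5: P2: load  L1  ⟶  IIEI  (L1)  txn=BusRd  M[L1]=10
step 6: P3: load  L3  ⟶  IIIE  (L3)  txn=BusRd  M[L3]=90
step 7: P1: store L3 := 17  ⟶  IMII  (L3)  txn=BusRdX  M[L3]=90
step 8: P0: load  L5  ⟶  EIII  (L5)  txn=BusRd  M[L5]=60
step 9: P2: load  L2  ⟶  IIEI  (L2)  txn=BusRd  M[L2]=50
step 10: P2: load  L4  ⟶  IIMI  (L4)  txn=∅  M[L4]=89
step 11: P3: load  L4  ⟶  IISS  (L4)  txn=BusRd+Flush  M[L4]=27
step 12: P2: store L1 := 61  ⟶  IIMI  (L1)  txn=∅  M[L1]=10
step 13: P3: load  L6  ⟶  IIIM  (L6)  txn=∅  M[L6]=70
step 14: P2: store L1 := 35  ⟶  IIMI  (L1)  txn=∅  M[L1]=10
step 15: P1: load  L0  ⟶  ISIS  (L0)  txn=BusRd  M[L0]=50
step 16: P3: store L0 := 13  ⟶  IIIM  (L0)  txn=BusUpgr  M[L0]=50
step 17: P0: load  L0  ⟶  SIIS  (L0)  txn=BusRd+Flush  M[L0]=13
step 18: P2: load  L4  ⟶  IISS  (L4)  txn=∅  M[L4]=27
step 19: P2: load  L4  ⟶  IISS  (L4)  txn=∅  M[L4]=27
step 20: P3: load  L3  ⟶  ISIS  (L3)  txn=BusRd+Flush  M[L3]=17
step 21: P3: store L4 := 80  ⟶  IIIM  (L4)  txn=BusUpgr  M[L4]=27
step 22: P3: load  L2  ⟶  IISS  (L2)  txn=BusRd  M[L2]=50
step 23: P2: load  L6  ⟶  IISS  (L6)  txn=BusRd+Flush  M[L6]=4
step 24: P0: store L1 := 2  ⟶  MIII  (L1)  txn=BusRdX+Flush  M[L1]=35
step 25: P0: load  L1  ⟶  MIII  (L1)  txn=∅  M[L1]=35
step 26: P1: load  L5  ⟶  SSII  (L5)  txn=BusRd  M[L5]=60

invalidations = 2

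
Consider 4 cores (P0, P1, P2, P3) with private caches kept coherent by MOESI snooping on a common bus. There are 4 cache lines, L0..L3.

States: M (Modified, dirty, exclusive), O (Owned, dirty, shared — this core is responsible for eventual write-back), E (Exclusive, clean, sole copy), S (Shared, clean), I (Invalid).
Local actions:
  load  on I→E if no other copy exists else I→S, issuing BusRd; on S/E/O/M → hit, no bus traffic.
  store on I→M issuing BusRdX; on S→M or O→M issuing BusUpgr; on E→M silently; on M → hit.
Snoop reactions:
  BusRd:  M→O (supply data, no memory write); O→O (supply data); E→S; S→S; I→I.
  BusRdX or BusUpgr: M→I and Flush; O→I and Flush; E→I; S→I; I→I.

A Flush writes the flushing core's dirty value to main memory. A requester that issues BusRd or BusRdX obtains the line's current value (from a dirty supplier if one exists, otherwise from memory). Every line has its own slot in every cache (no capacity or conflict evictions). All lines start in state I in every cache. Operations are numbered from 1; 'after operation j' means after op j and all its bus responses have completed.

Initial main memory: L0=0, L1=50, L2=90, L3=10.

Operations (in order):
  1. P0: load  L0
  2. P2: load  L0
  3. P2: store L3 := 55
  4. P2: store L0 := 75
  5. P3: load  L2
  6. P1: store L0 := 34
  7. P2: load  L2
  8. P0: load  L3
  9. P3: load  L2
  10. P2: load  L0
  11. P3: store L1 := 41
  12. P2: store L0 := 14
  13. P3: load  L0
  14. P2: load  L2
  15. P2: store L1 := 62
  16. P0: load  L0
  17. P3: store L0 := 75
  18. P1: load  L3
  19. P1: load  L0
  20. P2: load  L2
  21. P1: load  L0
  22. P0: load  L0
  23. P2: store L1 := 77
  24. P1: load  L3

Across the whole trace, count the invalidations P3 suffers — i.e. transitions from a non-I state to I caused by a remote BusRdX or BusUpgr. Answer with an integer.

1. P0: load  L0  bus=[BusRd]  L0: P0=E P1=I P2=I P3=I  mem[L0]=0
2. P2: load  L0  bus=[BusRd]  L0: P0=S P1=I P2=S P3=I  mem[L0]=0
3. P2: store L3 := 55  bus=[BusRdX]  L3: P0=I P1=I P2=M P3=I  mem[L3]=10
4. P2: store L0 := 75  bus=[BusUpgr]  L0: P0=I P1=I P2=M P3=I  mem[L0]=0
5. P3: load  L2  bus=[BusRd]  L2: P0=I P1=I P2=I P3=E  mem[L2]=90
6. P1: store L0 := 34  bus=[BusRdX,Flush]  L0: P0=I P1=M P2=I P3=I  mem[L0]=75
7. P2: load  L2  bus=[BusRd]  L2: P0=I P1=I P2=S P3=S  mem[L2]=90
8. P0: load  L3  bus=[BusRd]  L3: P0=S P1=I P2=O P3=I  mem[L3]=10
9. P3: load  L2  bus=[-]  L2: P0=I P1=I P2=S P3=S  mem[L2]=90
10. P2: load  L0  bus=[BusRd]  L0: P0=I P1=O P2=S P3=I  mem[L0]=75
11. P3: store L1 := 41  bus=[BusRdX]  L1: P0=I P1=I P2=I P3=M  mem[L1]=50
12. P2: store L0 := 14  bus=[BusUpgr,Flush]  L0: P0=I P1=I P2=M P3=I  mem[L0]=34
13. P3: load  L0  bus=[BusRd]  L0: P0=I P1=I P2=O P3=S  mem[L0]=34
14. P2: load  L2  bus=[-]  L2: P0=I P1=I P2=S P3=S  mem[L2]=90
15. P2: store L1 := 62  bus=[BusRdX,Flush]  L1: P0=I P1=I P2=M P3=I  mem[L1]=41
16. P0: load  L0  bus=[BusRd]  L0: P0=S P1=I P2=O P3=S  mem[L0]=34
17. P3: store L0 := 75  bus=[BusUpgr,Flush]  L0: P0=I P1=I P2=I P3=M  mem[L0]=14
18. P1: load  L3  bus=[BusRd]  L3: P0=S P1=S P2=O P3=I  mem[L3]=10
19. P1: load  L0  bus=[BusRd]  L0: P0=I P1=S P2=I P3=O  mem[L0]=14
20. P2: load  L2  bus=[-]  L2: P0=I P1=I P2=S P3=S  mem[L2]=90
21. P1: load  L0  bus=[-]  L0: P0=I P1=S P2=I P3=O  mem[L0]=14
22. P0: load  L0  bus=[BusRd]  L0: P0=S P1=S P2=I P3=O  mem[L0]=14
23. P2: store L1 := 77  bus=[-]  L1: P0=I P1=I P2=M P3=I  mem[L1]=41
24. P1: load  L3  bus=[-]  L3: P0=S P1=S P2=O P3=I  mem[L3]=10

invalidations = 1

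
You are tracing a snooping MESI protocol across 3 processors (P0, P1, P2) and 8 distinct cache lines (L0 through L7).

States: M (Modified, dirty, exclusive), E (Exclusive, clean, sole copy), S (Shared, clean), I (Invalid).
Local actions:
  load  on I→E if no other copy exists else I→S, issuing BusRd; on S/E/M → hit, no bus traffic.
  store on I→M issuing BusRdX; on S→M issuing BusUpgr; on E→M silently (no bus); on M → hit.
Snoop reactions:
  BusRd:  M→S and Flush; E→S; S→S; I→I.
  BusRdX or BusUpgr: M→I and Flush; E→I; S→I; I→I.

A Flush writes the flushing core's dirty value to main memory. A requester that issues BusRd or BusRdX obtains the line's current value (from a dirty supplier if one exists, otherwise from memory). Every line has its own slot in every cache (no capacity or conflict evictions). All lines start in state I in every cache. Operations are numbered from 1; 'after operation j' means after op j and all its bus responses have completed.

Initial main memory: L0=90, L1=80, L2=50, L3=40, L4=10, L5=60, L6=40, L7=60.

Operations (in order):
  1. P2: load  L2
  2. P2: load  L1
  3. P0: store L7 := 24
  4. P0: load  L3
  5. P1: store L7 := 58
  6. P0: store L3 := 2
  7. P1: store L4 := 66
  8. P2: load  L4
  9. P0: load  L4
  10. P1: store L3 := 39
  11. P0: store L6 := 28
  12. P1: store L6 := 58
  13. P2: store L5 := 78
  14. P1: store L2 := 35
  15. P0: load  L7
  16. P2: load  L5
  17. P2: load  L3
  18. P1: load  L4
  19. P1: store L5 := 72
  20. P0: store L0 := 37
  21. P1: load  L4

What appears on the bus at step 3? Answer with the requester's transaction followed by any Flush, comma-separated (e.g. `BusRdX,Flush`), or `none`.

bus = BusRdX

1. P2: load  L2  bus=[BusRd]  L2: P0=I P1=I P2=E  mem[L2]=50
2. P2: load  L1  bus=[BusRd]  L1: P0=I P1=I P2=E  mem[L1]=80
3. P0: store L7 := 24  bus=[BusRdX]  L7: P0=M P1=I P2=I  mem[L7]=60
4. P0: load  L3  bus=[BusRd]  L3: P0=E P1=I P2=I  mem[L3]=40
5. P1: store L7 := 58  bus=[BusRdX,Flush]  L7: P0=I P1=M P2=I  mem[L7]=24
6. P0: store L3 := 2  bus=[-]  L3: P0=M P1=I P2=I  mem[L3]=40
7. P1: store L4 := 66  bus=[BusRdX]  L4: P0=I P1=M P2=I  mem[L4]=10
8. P2: load  L4  bus=[BusRd,Flush]  L4: P0=I P1=S P2=S  mem[L4]=66
9. P0: load  L4  bus=[BusRd]  L4: P0=S P1=S P2=S  mem[L4]=66
10. P1: store L3 := 39  bus=[BusRdX,Flush]  L3: P0=I P1=M P2=I  mem[L3]=2
11. P0: store L6 := 28  bus=[BusRdX]  L6: P0=M P1=I P2=I  mem[L6]=40
12. P1: store L6 := 58  bus=[BusRdX,Flush]  L6: P0=I P1=M P2=I  mem[L6]=28
13. P2: store L5 := 78  bus=[BusRdX]  L5: P0=I P1=I P2=M  mem[L5]=60
14. P1: store L2 := 35  bus=[BusRdX]  L2: P0=I P1=M P2=I  mem[L2]=50
15. P0: load  L7  bus=[BusRd,Flush]  L7: P0=S P1=S P2=I  mem[L7]=58
16. P2: load  L5  bus=[-]  L5: P0=I P1=I P2=M  mem[L5]=60
17. P2: load  L3  bus=[BusRd,Flush]  L3: P0=I P1=S P2=S  mem[L3]=39
18. P1: load  L4  bus=[-]  L4: P0=S P1=S P2=S  mem[L4]=66
19. P1: store L5 := 72  bus=[BusRdX,Flush]  L5: P0=I P1=M P2=I  mem[L5]=78
20. P0: store L0 := 37  bus=[BusRdX]  L0: P0=M P1=I P2=I  mem[L0]=90
21. P1: load  L4  bus=[-]  L4: P0=S P1=S P2=S  mem[L4]=66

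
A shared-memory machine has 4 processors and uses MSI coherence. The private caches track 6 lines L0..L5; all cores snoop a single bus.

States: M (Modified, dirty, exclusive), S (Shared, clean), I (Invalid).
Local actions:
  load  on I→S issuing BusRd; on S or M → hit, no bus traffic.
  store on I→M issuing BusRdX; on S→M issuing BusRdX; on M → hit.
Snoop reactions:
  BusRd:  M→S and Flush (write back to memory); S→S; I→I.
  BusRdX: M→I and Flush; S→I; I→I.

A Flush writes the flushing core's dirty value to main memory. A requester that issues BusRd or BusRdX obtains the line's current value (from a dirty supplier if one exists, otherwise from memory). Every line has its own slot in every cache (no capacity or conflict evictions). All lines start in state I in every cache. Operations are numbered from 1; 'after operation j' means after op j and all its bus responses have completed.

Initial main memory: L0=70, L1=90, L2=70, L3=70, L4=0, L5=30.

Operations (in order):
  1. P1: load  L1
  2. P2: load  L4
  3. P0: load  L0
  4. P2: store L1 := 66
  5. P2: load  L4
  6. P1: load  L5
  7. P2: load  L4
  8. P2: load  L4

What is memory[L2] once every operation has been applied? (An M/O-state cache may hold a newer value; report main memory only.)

memory[L2] = 70

  op1 P1: load  L1 → I/S/I/I on L1; bus BusRd; mem=90
  op2 P2: load  L4 → I/I/S/I on L4; bus BusRd; mem=0
  op3 P0: load  L0 → S/I/I/I on L0; bus BusRd; mem=70
  op4 P2: store L1 := 66 → I/I/M/I on L1; bus BusRdX; mem=90
  op5 P2: load  L4 → I/I/S/I on L4; bus (none); mem=0
  op6 P1: load  L5 → I/S/I/I on L5; bus BusRd; mem=30
  op7 P2: load  L4 → I/I/S/I on L4; bus (none); mem=0
  op8 P2: load  L4 → I/I/S/I on L4; bus (none); mem=0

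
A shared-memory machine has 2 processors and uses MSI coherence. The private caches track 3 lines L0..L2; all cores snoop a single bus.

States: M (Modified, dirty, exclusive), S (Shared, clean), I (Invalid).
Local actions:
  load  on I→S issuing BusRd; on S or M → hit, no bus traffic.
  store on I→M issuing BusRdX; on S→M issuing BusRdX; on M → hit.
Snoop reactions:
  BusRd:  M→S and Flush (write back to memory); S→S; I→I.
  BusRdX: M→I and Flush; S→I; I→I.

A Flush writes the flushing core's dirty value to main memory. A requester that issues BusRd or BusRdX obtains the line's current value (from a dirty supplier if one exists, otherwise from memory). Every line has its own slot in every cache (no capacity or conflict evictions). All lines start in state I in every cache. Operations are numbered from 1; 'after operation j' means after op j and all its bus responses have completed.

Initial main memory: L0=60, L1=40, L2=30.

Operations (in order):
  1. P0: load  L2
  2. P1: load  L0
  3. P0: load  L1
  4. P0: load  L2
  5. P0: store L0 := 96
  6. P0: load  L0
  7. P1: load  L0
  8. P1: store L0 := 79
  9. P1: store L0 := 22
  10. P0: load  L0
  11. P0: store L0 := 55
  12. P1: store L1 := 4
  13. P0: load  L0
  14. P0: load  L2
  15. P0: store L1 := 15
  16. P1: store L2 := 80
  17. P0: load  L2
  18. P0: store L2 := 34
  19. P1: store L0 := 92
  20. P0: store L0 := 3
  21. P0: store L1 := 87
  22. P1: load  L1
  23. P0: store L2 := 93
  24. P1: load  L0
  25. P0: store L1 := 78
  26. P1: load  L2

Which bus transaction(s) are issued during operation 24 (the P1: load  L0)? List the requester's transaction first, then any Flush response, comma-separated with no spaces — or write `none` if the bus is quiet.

[1] P0: load  L2 | P0:S(30), P1:I | bus: BusRd
[2] P1: load  L0 | P0:I, P1:S(60) | bus: BusRd
[3] P0: load  L1 | P0:S(40), P1:I | bus: BusRd
[4] P0: load  L2 | P0:S(30), P1:I | bus: none
[5] P0: store L0 := 96 | P0:M(96), P1:I | bus: BusRdX
[6] P0: load  L0 | P0:M(96), P1:I | bus: none
[7] P1: load  L0 | P0:S(96), P1:S(96) | bus: BusRd,Flush
[8] P1: store L0 := 79 | P0:I, P1:M(79) | bus: BusRdX
[9] P1: store L0 := 22 | P0:I, P1:M(22) | bus: none
[10] P0: load  L0 | P0:S(22), P1:S(22) | bus: BusRd,Flush
[11] P0: store L0 := 55 | P0:M(55), P1:I | bus: BusRdX
[12] P1: store L1 := 4 | P0:I, P1:M(4) | bus: BusRdX
[13] P0: load  L0 | P0:M(55), P1:I | bus: none
[14] P0: load  L2 | P0:S(30), P1:I | bus: none
[15] P0: store L1 := 15 | P0:M(15), P1:I | bus: BusRdX,Flush
[16] P1: store L2 := 80 | P0:I, P1:M(80) | bus: BusRdX
[17] P0: load  L2 | P0:S(80), P1:S(80) | bus: BusRd,Flush
[18] P0: store L2 := 34 | P0:M(34), P1:I | bus: BusRdX
[19] P1: store L0 := 92 | P0:I, P1:M(92) | bus: BusRdX,Flush
[20] P0: store L0 := 3 | P0:M(3), P1:I | bus: BusRdX,Flush
[21] P0: store L1 := 87 | P0:M(87), P1:I | bus: none
[22] P1: load  L1 | P0:S(87), P1:S(87) | bus: BusRd,Flush
[23] P0: store L2 := 93 | P0:M(93), P1:I | bus: none
[24] P1: load  L0 | P0:S(3), P1:S(3) | bus: BusRd,Flush
[25] P0: store L1 := 78 | P0:M(78), P1:I | bus: BusRdX
[26] P1: load  L2 | P0:S(93), P1:S(93) | bus: BusRd,Flush

bus = BusRd,Flush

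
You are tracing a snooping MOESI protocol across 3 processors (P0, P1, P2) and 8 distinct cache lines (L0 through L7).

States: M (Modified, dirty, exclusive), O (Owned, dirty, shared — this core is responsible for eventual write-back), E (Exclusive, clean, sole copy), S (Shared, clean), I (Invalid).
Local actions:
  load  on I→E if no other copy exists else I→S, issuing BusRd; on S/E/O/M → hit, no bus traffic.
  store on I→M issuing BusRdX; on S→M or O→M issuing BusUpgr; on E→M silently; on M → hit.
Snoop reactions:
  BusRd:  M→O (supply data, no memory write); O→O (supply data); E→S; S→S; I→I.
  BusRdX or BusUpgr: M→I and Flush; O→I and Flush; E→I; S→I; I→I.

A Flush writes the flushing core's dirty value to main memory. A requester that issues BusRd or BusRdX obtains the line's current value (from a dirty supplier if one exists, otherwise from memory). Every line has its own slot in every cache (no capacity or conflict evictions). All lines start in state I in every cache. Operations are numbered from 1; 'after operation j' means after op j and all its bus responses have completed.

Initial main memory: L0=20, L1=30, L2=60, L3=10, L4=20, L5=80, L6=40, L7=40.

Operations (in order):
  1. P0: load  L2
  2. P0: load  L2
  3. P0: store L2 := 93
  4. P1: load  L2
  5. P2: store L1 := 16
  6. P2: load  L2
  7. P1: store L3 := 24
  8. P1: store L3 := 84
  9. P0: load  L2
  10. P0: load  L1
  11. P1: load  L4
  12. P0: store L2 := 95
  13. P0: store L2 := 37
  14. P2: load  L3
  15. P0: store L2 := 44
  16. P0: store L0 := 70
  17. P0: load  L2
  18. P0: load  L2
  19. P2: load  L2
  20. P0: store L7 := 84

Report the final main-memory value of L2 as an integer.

memory[L2] = 60

[1] P0: load  L2 | P0:E(60), P1:I, P2:I | bus: BusRd
[2] P0: load  L2 | P0:E(60), P1:I, P2:I | bus: none
[3] P0: store L2 := 93 | P0:M(93), P1:I, P2:I | bus: none
[4] P1: load  L2 | P0:O(93), P1:S(93), P2:I | bus: BusRd
[5] P2: store L1 := 16 | P0:I, P1:I, P2:M(16) | bus: BusRdX
[6] P2: load  L2 | P0:O(93), P1:S(93), P2:S(93) | bus: BusRd
[7] P1: store L3 := 24 | P0:I, P1:M(24), P2:I | bus: BusRdX
[8] P1: store L3 := 84 | P0:I, P1:M(84), P2:I | bus: none
[9] P0: load  L2 | P0:O(93), P1:S(93), P2:S(93) | bus: none
[10] P0: load  L1 | P0:S(16), P1:I, P2:O(16) | bus: BusRd
[11] P1: load  L4 | P0:I, P1:E(20), P2:I | bus: BusRd
[12] P0: store L2 := 95 | P0:M(95), P1:I, P2:I | bus: BusUpgr
[13] P0: store L2 := 37 | P0:M(37), P1:I, P2:I | bus: none
[14] P2: load  L3 | P0:I, P1:O(84), P2:S(84) | bus: BusRd
[15] P0: store L2 := 44 | P0:M(44), P1:I, P2:I | bus: none
[16] P0: store L0 := 70 | P0:M(70), P1:I, P2:I | bus: BusRdX
[17] P0: load  L2 | P0:M(44), P1:I, P2:I | bus: none
[18] P0: load  L2 | P0:M(44), P1:I, P2:I | bus: none
[19] P2: load  L2 | P0:O(44), P1:I, P2:S(44) | bus: BusRd
[20] P0: store L7 := 84 | P0:M(84), P1:I, P2:I | bus: BusRdX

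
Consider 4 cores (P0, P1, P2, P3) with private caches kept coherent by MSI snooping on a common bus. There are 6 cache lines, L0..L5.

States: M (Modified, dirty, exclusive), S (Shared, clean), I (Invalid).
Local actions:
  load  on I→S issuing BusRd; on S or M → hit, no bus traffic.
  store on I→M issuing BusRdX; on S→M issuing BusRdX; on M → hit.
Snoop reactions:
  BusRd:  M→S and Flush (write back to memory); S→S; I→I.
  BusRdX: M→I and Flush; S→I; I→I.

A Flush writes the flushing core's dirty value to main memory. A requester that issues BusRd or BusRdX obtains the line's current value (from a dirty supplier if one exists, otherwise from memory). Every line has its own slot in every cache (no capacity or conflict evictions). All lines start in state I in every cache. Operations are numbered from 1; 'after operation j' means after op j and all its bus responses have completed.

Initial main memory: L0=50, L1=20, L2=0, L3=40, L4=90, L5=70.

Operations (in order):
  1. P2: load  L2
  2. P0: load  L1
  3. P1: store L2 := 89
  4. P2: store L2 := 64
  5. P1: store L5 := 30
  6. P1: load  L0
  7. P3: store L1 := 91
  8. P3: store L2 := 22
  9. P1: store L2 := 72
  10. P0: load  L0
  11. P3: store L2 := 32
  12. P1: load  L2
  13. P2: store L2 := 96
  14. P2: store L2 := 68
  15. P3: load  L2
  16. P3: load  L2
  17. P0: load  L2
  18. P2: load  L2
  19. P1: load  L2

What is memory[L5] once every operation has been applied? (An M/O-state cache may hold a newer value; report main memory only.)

1. P2: load  L2  bus=[BusRd]  L2: P0=I P1=I P2=S P3=I  mem[L2]=0
2. P0: load  L1  bus=[BusRd]  L1: P0=S P1=I P2=I P3=I  mem[L1]=20
3. P1: store L2 := 89  bus=[BusRdX]  L2: P0=I P1=M P2=I P3=I  mem[L2]=0
4. P2: store L2 := 64  bus=[BusRdX,Flush]  L2: P0=I P1=I P2=M P3=I  mem[L2]=89
5. P1: store L5 := 30  bus=[BusRdX]  L5: P0=I P1=M P2=I P3=I  mem[L5]=70
6. P1: load  L0  bus=[BusRd]  L0: P0=I P1=S P2=I P3=I  mem[L0]=50
7. P3: store L1 := 91  bus=[BusRdX]  L1: P0=I P1=I P2=I P3=M  mem[L1]=20
8. P3: store L2 := 22  bus=[BusRdX,Flush]  L2: P0=I P1=I P2=I P3=M  mem[L2]=64
9. P1: store L2 := 72  bus=[BusRdX,Flush]  L2: P0=I P1=M P2=I P3=I  mem[L2]=22
10. P0: load  L0  bus=[BusRd]  L0: P0=S P1=S P2=I P3=I  mem[L0]=50
11. P3: store L2 := 32  bus=[BusRdX,Flush]  L2: P0=I P1=I P2=I P3=M  mem[L2]=72
12. P1: load  L2  bus=[BusRd,Flush]  L2: P0=I P1=S P2=I P3=S  mem[L2]=32
13. P2: store L2 := 96  bus=[BusRdX]  L2: P0=I P1=I P2=M P3=I  mem[L2]=32
14. P2: store L2 := 68  bus=[-]  L2: P0=I P1=I P2=M P3=I  mem[L2]=32
15. P3: load  L2  bus=[BusRd,Flush]  L2: P0=I P1=I P2=S P3=S  mem[L2]=68
16. P3: load  L2  bus=[-]  L2: P0=I P1=I P2=S P3=S  mem[L2]=68
17. P0: load  L2  bus=[BusRd]  L2: P0=S P1=I P2=S P3=S  mem[L2]=68
18. P2: load  L2  bus=[-]  L2: P0=S P1=I P2=S P3=S  mem[L2]=68
19. P1: load  L2  bus=[BusRd]  L2: P0=S P1=S P2=S P3=S  mem[L2]=68

memory[L5] = 70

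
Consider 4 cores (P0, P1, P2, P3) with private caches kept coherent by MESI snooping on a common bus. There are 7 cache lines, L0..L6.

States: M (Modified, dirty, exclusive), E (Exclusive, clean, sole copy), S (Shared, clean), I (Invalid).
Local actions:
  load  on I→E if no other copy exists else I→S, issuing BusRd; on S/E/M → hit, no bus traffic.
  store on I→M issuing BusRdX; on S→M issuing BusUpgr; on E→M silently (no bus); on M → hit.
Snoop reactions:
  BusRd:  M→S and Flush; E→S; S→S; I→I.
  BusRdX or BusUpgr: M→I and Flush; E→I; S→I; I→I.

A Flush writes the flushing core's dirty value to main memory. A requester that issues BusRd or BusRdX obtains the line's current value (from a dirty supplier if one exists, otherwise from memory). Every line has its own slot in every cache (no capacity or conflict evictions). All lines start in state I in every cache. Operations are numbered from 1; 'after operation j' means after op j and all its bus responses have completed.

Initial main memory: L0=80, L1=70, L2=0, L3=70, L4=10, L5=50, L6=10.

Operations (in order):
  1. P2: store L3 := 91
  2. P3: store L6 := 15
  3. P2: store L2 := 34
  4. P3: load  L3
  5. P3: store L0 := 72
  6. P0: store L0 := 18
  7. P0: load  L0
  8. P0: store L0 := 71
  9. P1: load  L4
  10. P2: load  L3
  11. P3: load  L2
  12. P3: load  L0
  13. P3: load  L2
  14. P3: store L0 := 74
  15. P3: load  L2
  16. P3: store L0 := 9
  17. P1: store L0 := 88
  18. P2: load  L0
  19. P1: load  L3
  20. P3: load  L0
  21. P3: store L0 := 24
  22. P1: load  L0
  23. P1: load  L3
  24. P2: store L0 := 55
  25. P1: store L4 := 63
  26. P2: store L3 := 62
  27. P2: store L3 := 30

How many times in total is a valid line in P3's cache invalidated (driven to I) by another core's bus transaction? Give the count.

invalidations = 4

1. P2: store L3 := 91  bus=[BusRdX]  L3: P0=I P1=I P2=M P3=I  mem[L3]=70
2. P3: store L6 := 15  bus=[BusRdX]  L6: P0=I P1=I P2=I P3=M  mem[L6]=10
3. P2: store L2 := 34  bus=[BusRdX]  L2: P0=I P1=I P2=M P3=I  mem[L2]=0
4. P3: load  L3  bus=[BusRd,Flush]  L3: P0=I P1=I P2=S P3=S  mem[L3]=91
5. P3: store L0 := 72  bus=[BusRdX]  L0: P0=I P1=I P2=I P3=M  mem[L0]=80
6. P0: store L0 := 18  bus=[BusRdX,Flush]  L0: P0=M P1=I P2=I P3=I  mem[L0]=72
7. P0: load  L0  bus=[-]  L0: P0=M P1=I P2=I P3=I  mem[L0]=72
8. P0: store L0 := 71  bus=[-]  L0: P0=M P1=I P2=I P3=I  mem[L0]=72
9. P1: load  L4  bus=[BusRd]  L4: P0=I P1=E P2=I P3=I  mem[L4]=10
10. P2: load  L3  bus=[-]  L3: P0=I P1=I P2=S P3=S  mem[L3]=91
11. P3: load  L2  bus=[BusRd,Flush]  L2: P0=I P1=I P2=S P3=S  mem[L2]=34
12. P3: load  L0  bus=[BusRd,Flush]  L0: P0=S P1=I P2=I P3=S  mem[L0]=71
13. P3: load  L2  bus=[-]  L2: P0=I P1=I P2=S P3=S  mem[L2]=34
14. P3: store L0 := 74  bus=[BusUpgr]  L0: P0=I P1=I P2=I P3=M  mem[L0]=71
15. P3: load  L2  bus=[-]  L2: P0=I P1=I P2=S P3=S  mem[L2]=34
16. P3: store L0 := 9  bus=[-]  L0: P0=I P1=I P2=I P3=M  mem[L0]=71
17. P1: store L0 := 88  bus=[BusRdX,Flush]  L0: P0=I P1=M P2=I P3=I  mem[L0]=9
18. P2: load  L0  bus=[BusRd,Flush]  L0: P0=I P1=S P2=S P3=I  mem[L0]=88
19. P1: load  L3  bus=[BusRd]  L3: P0=I P1=S P2=S P3=S  mem[L3]=91
20. P3: load  L0  bus=[BusRd]  L0: P0=I P1=S P2=S P3=S  mem[L0]=88
21. P3: store L0 := 24  bus=[BusUpgr]  L0: P0=I P1=I P2=I P3=M  mem[L0]=88
22. P1: load  L0  bus=[BusRd,Flush]  L0: P0=I P1=S P2=I P3=S  mem[L0]=24
23. P1: load  L3  bus=[-]  L3: P0=I P1=S P2=S P3=S  mem[L3]=91
24. P2: store L0 := 55  bus=[BusRdX]  L0: P0=I P1=I P2=M P3=I  mem[L0]=24
25. P1: store L4 := 63  bus=[-]  L4: P0=I P1=M P2=I P3=I  mem[L4]=10
26. P2: store L3 := 62  bus=[BusUpgr]  L3: P0=I P1=I P2=M P3=I  mem[L3]=91
27. P2: store L3 := 30  bus=[-]  L3: P0=I P1=I P2=M P3=I  mem[L3]=91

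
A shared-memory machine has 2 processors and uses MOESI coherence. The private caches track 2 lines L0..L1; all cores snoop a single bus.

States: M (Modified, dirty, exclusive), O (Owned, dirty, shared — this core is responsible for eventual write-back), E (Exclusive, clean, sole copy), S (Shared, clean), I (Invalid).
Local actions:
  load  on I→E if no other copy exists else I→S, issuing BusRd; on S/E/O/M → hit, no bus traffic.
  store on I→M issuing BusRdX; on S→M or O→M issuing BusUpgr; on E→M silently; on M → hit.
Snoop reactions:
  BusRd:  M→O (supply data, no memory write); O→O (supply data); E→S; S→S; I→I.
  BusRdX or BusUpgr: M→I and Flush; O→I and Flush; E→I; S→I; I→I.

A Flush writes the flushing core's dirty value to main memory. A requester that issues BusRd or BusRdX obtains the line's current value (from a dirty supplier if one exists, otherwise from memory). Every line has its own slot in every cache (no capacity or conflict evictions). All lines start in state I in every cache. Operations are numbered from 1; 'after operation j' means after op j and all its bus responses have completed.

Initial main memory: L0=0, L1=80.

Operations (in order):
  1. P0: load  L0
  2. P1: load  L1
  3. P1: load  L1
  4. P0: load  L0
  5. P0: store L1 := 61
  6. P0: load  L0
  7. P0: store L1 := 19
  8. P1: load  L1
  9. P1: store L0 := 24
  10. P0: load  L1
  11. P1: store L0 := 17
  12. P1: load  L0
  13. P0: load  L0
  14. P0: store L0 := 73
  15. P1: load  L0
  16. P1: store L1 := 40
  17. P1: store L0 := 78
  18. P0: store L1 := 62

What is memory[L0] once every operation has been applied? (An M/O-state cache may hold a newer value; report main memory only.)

memory[L0] = 73

1. P0: load  L0  bus=[BusRd]  L0: P0=E P1=I  mem[L0]=0
2. P1: load  L1  bus=[BusRd]  L1: P0=I P1=E  mem[L1]=80
3. P1: load  L1  bus=[-]  L1: P0=I P1=E  mem[L1]=80
4. P0: load  L0  bus=[-]  L0: P0=E P1=I  mem[L0]=0
5. P0: store L1 := 61  bus=[BusRdX]  L1: P0=M P1=I  mem[L1]=80
6. P0: load  L0  bus=[-]  L0: P0=E P1=I  mem[L0]=0
7. P0: store L1 := 19  bus=[-]  L1: P0=M P1=I  mem[L1]=80
8. P1: load  L1  bus=[BusRd]  L1: P0=O P1=S  mem[L1]=80
9. P1: store L0 := 24  bus=[BusRdX]  L0: P0=I P1=M  mem[L0]=0
10. P0: load  L1  bus=[-]  L1: P0=O P1=S  mem[L1]=80
11. P1: store L0 := 17  bus=[-]  L0: P0=I P1=M  mem[L0]=0
12. P1: load  L0  bus=[-]  L0: P0=I P1=M  mem[L0]=0
13. P0: load  L0  bus=[BusRd]  L0: P0=S P1=O  mem[L0]=0
14. P0: store L0 := 73  bus=[BusUpgr,Flush]  L0: P0=M P1=I  mem[L0]=17
15. P1: load  L0  bus=[BusRd]  L0: P0=O P1=S  mem[L0]=17
16. P1: store L1 := 40  bus=[BusUpgr,Flush]  L1: P0=I P1=M  mem[L1]=19
17. P1: store L0 := 78  bus=[BusUpgr,Flush]  L0: P0=I P1=M  mem[L0]=73
18. P0: store L1 := 62  bus=[BusRdX,Flush]  L1: P0=M P1=I  mem[L1]=40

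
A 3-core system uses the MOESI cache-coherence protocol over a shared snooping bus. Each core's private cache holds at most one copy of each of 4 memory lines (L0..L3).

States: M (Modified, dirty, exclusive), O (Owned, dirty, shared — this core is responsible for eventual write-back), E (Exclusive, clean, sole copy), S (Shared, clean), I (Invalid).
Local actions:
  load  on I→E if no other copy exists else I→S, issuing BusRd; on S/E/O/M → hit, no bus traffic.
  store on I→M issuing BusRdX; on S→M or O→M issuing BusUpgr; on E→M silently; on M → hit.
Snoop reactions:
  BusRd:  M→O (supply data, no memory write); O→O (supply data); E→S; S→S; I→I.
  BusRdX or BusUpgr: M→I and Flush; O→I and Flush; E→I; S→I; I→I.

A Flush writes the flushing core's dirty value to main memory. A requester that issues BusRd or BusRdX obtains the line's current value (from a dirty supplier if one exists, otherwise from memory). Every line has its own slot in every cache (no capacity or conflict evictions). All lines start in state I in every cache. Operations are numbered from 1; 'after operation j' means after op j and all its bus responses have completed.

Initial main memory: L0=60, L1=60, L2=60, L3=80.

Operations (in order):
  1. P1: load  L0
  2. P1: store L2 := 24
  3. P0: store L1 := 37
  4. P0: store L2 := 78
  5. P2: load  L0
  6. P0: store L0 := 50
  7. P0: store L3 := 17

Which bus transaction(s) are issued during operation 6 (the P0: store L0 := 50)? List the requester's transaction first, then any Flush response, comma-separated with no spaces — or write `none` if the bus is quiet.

1. P1: load  L0  bus=[BusRd]  L0: P0=I P1=E P2=I  mem[L0]=60
2. P1: store L2 := 24  bus=[BusRdX]  L2: P0=I P1=M P2=I  mem[L2]=60
3. P0: store L1 := 37  bus=[BusRdX]  L1: P0=M P1=I P2=I  mem[L1]=60
4. P0: store L2 := 78  bus=[BusRdX,Flush]  L2: P0=M P1=I P2=I  mem[L2]=24
5. P2: load  L0  bus=[BusRd]  L0: P0=I P1=S P2=S  mem[L0]=60
6. P0: store L0 := 50  bus=[BusRdX]  L0: P0=M P1=I P2=I  mem[L0]=60
7. P0: store L3 := 17  bus=[BusRdX]  L3: P0=M P1=I P2=I  mem[L3]=80

bus = BusRdX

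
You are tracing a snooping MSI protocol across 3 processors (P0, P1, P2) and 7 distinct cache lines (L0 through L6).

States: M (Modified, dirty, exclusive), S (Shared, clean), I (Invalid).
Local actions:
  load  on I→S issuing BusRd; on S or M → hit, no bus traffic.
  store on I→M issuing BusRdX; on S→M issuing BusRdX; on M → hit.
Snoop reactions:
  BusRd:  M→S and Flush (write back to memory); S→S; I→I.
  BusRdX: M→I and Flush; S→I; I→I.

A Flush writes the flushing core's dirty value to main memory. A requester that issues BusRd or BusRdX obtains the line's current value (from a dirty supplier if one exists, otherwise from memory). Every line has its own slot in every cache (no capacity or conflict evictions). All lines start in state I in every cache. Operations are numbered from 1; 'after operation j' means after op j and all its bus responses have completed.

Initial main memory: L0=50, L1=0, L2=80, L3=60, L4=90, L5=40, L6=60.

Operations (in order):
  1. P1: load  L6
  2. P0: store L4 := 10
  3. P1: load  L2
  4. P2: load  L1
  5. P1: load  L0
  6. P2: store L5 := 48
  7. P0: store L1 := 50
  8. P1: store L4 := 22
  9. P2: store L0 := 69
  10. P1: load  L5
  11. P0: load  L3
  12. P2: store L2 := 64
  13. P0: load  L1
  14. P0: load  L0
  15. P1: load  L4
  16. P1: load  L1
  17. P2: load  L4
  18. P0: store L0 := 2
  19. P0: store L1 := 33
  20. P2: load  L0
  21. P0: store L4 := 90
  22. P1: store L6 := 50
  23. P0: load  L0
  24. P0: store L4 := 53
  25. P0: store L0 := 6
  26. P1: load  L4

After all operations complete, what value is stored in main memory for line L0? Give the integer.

memory[L0] = 2

1. P1: load  L6  bus=[BusRd]  L6: P0=I P1=S P2=I  mem[L6]=60
2. P0: store L4 := 10  bus=[BusRdX]  L4: P0=M P1=I P2=I  mem[L4]=90
3. P1: load  L2  bus=[BusRd]  L2: P0=I P1=S P2=I  mem[L2]=80
4. P2: load  L1  bus=[BusRd]  L1: P0=I P1=I P2=S  mem[L1]=0
5. P1: load  L0  bus=[BusRd]  L0: P0=I P1=S P2=I  mem[L0]=50
6. P2: store L5 := 48  bus=[BusRdX]  L5: P0=I P1=I P2=M  mem[L5]=40
7. P0: store L1 := 50  bus=[BusRdX]  L1: P0=M P1=I P2=I  mem[L1]=0
8. P1: store L4 := 22  bus=[BusRdX,Flush]  L4: P0=I P1=M P2=I  mem[L4]=10
9. P2: store L0 := 69  bus=[BusRdX]  L0: P0=I P1=I P2=M  mem[L0]=50
10. P1: load  L5  bus=[BusRd,Flush]  L5: P0=I P1=S P2=S  mem[L5]=48
11. P0: load  L3  bus=[BusRd]  L3: P0=S P1=I P2=I  mem[L3]=60
12. P2: store L2 := 64  bus=[BusRdX]  L2: P0=I P1=I P2=M  mem[L2]=80
13. P0: load  L1  bus=[-]  L1: P0=M P1=I P2=I  mem[L1]=0
14. P0: load  L0  bus=[BusRd,Flush]  L0: P0=S P1=I P2=S  mem[L0]=69
15. P1: load  L4  bus=[-]  L4: P0=I P1=M P2=I  mem[L4]=10
16. P1: load  L1  bus=[BusRd,Flush]  L1: P0=S P1=S P2=I  mem[L1]=50
17. P2: load  L4  bus=[BusRd,Flush]  L4: P0=I P1=S P2=S  mem[L4]=22
18. P0: store L0 := 2  bus=[BusRdX]  L0: P0=M P1=I P2=I  mem[L0]=69
19. P0: store L1 := 33  bus=[BusRdX]  L1: P0=M P1=I P2=I  mem[L1]=50
20. P2: load  L0  bus=[BusRd,Flush]  L0: P0=S P1=I P2=S  mem[L0]=2
21. P0: store L4 := 90  bus=[BusRdX]  L4: P0=M P1=I P2=I  mem[L4]=22
22. P1: store L6 := 50  bus=[BusRdX]  L6: P0=I P1=M P2=I  mem[L6]=60
23. P0: load  L0  bus=[-]  L0: P0=S P1=I P2=S  mem[L0]=2
24. P0: store L4 := 53  bus=[-]  L4: P0=M P1=I P2=I  mem[L4]=22
25. P0: store L0 := 6  bus=[BusRdX]  L0: P0=M P1=I P2=I  mem[L0]=2
26. P1: load  L4  bus=[BusRd,Flush]  L4: P0=S P1=S P2=I  mem[L4]=53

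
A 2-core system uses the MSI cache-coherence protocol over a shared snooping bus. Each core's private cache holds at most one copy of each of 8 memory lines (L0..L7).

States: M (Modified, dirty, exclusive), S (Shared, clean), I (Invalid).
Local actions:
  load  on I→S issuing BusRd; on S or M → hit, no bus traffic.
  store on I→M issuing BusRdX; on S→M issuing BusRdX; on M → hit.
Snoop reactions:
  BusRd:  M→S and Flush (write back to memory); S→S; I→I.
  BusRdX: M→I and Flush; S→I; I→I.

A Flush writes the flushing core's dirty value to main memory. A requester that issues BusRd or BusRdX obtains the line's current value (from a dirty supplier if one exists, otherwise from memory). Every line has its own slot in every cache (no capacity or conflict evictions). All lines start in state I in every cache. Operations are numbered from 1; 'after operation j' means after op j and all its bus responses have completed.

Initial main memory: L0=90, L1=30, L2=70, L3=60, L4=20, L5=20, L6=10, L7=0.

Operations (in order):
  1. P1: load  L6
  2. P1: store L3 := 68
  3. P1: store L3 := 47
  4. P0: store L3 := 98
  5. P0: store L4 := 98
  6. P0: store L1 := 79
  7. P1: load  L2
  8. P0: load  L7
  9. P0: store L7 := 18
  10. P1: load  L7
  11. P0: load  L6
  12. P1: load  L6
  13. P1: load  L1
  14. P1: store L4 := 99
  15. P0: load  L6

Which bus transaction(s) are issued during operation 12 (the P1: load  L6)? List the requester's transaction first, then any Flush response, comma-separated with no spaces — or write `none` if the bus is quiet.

[1] P1: load  L6 | P0:I, P1:S(10) | bus: BusRd
[2] P1: store L3 := 68 | P0:I, P1:M(68) | bus: BusRdX
[3] P1: store L3 := 47 | P0:I, P1:M(47) | bus: none
[4] P0: store L3 := 98 | P0:M(98), P1:I | bus: BusRdX,Flush
[5] P0: store L4 := 98 | P0:M(98), P1:I | bus: BusRdX
[6] P0: store L1 := 79 | P0:M(79), P1:I | bus: BusRdX
[7] P1: load  L2 | P0:I, P1:S(70) | bus: BusRd
[8] P0: load  L7 | P0:S(0), P1:I | bus: BusRd
[9] P0: store L7 := 18 | P0:M(18), P1:I | bus: BusRdX
[10] P1: load  L7 | P0:S(18), P1:S(18) | bus: BusRd,Flush
[11] P0: load  L6 | P0:S(10), P1:S(10) | bus: BusRd
[12] P1: load  L6 | P0:S(10), P1:S(10) | bus: none
[13] P1: load  L1 | P0:S(79), P1:S(79) | bus: BusRd,Flush
[14] P1: store L4 := 99 | P0:I, P1:M(99) | bus: BusRdX,Flush
[15] P0: load  L6 | P0:S(10), P1:S(10) | bus: none

bus = none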